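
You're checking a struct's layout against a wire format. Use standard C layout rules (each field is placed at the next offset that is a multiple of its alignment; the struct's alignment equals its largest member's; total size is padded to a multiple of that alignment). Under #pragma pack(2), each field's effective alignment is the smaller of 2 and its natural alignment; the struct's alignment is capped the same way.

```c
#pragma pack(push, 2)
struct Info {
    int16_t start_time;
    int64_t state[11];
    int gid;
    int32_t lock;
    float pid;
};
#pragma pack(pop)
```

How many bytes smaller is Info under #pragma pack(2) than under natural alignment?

10

natural layout:
  0..2  start_time  (2B, 2-aligned)
  2..8  -- padding (6B)
  8..96  state  (88B, 8-aligned)
  96..100  gid  (4B, 4-aligned)
  100..104  lock  (4B, 4-aligned)
  104..108  pid  (4B, 4-aligned)
  108..112  -- tail padding (4B)
  sizeof = 112, alignof = 8
packed(2) layout:
  0..2  start_time  (2B, 2-aligned)
  2..90  state  (88B, 2-aligned)
  90..94  gid  (4B, 2-aligned)
  94..98  lock  (4B, 2-aligned)
  98..102  pid  (4B, 2-aligned)
  sizeof = 102, alignof = 2
112 − 102 = 10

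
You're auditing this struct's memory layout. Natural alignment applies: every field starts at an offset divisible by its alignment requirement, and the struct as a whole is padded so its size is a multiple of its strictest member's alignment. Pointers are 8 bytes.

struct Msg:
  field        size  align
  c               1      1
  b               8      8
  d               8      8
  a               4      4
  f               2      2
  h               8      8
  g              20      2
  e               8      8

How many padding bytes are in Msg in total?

13

@0: c [1B, align 1] → 1
+7 pad (align 8)
@8: b [8B, align 8] → 16
@16: d [8B, align 8] → 24
@24: a [4B, align 4] → 28
@28: f [2B, align 2] → 30
+2 pad (align 8)
@32: h [8B, align 8] → 40
@40: g [20B, align 2] → 60
+4 pad (align 8)
@64: e [8B, align 8] → 72
size 72, align 8
data bytes 59, size 72 → padding 13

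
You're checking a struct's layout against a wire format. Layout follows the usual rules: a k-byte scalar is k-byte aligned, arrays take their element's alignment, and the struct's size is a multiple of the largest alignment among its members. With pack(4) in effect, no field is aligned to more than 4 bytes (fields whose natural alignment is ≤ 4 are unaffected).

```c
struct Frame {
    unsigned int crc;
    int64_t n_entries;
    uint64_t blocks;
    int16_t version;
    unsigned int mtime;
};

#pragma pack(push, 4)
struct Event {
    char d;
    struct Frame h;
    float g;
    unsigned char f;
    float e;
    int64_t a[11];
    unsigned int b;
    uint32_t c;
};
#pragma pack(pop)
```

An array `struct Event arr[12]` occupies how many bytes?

Frame: @0: crc [4B, align 4] → 4; +4 pad (align 8); @8: n_entries [8B, align 8] → 16; @16: blocks [8B, align 8] → 24; @24: version [2B, align 2] → 26; +2 pad (align 4); @28: mtime [4B, align 4] → 32; size 32, align 8
@0: d [1B, align 1] → 1
+3 pad (align 4)
@4: h [32B, align 4] → 36
@36: g [4B, align 4] → 40
@40: f [1B, align 1] → 41
+3 pad (align 4)
@44: e [4B, align 4] → 48
@48: a [88B, align 4] → 136
@136: b [4B, align 4] → 140
@140: c [4B, align 4] → 144
size 144, align 4
array of 12: 12 × 144 = 1728

1728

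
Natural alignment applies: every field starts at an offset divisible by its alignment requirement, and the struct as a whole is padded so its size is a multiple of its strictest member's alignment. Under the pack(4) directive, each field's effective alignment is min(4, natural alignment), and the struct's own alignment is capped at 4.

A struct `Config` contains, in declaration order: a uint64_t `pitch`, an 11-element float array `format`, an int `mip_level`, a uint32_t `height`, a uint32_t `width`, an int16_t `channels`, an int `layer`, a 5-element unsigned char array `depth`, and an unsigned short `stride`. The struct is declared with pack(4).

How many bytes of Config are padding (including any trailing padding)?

pitch at 0 (size 8, align 4) → ends 8
format at 8 (size 44, align 4) → ends 52
mip_level at 52 (size 4, align 4) → ends 56
height at 56 (size 4, align 4) → ends 60
width at 60 (size 4, align 4) → ends 64
channels at 64 (size 2, align 2) → ends 66
pad 2 to align 4 for layer
layer at 68 (size 4, align 4) → ends 72
depth at 72 (size 5, align 1) → ends 77
pad 1 to align 2 for stride
stride at 78 (size 2, align 2) → ends 80
total 80 bytes, alignment 4
data bytes 77, size 80 → padding 3

3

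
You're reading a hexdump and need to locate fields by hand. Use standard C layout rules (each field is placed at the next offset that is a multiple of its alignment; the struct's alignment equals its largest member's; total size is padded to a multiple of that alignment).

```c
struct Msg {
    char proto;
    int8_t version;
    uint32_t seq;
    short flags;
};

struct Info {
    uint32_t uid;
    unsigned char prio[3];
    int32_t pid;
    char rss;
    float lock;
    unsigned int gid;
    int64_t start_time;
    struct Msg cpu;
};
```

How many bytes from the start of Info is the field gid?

Msg: 0..1  proto  (1B, 1-aligned); 1..2  version  (1B, 1-aligned); 2..4  -- padding (2B); 4..8  seq  (4B, 4-aligned); 8..10  flags  (2B, 2-aligned); 10..12  -- tail padding (2B); sizeof = 12, alignof = 4
0..4  uid  (4B, 4-aligned)
4..7  prio  (3B, 1-aligned)
7..8  -- padding (1B)
8..12  pid  (4B, 4-aligned)
12..13  rss  (1B, 1-aligned)
13..16  -- padding (3B)
16..20  lock  (4B, 4-aligned)
20..24  gid  (4B, 4-aligned)

20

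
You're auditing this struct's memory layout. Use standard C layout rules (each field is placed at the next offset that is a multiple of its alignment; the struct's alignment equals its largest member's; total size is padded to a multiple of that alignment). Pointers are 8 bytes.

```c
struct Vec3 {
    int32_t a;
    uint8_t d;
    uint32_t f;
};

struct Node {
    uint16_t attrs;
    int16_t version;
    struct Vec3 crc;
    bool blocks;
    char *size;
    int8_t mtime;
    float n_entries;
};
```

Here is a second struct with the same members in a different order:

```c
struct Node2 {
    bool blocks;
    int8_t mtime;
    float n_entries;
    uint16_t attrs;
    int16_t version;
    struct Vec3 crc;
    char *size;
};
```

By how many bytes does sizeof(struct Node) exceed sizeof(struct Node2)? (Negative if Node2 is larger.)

8

Vec3: @0: a [4B, align 4] → 4; @4: d [1B, align 1] → 5; +3 pad (align 4); @8: f [4B, align 4] → 12; size 12, align 4
@0: attrs [2B, align 2] → 2
@2: version [2B, align 2] → 4
@4: crc [12B, align 4] → 16
@16: blocks [1B, align 1] → 17
+7 pad (align 8)
@24: size [8B, align 8] → 32
@32: mtime [1B, align 1] → 33
+3 pad (align 4)
@36: n_entries [4B, align 4] → 40
size 40, align 8
— Node2 —
@0: blocks [1B, align 1] → 1
@1: mtime [1B, align 1] → 2
+2 pad (align 4)
@4: n_entries [4B, align 4] → 8
@8: attrs [2B, align 2] → 10
@10: version [2B, align 2] → 12
@12: crc [12B, align 4] → 24
@24: size [8B, align 8] → 32
size 32, align 8
40 − 32 = 8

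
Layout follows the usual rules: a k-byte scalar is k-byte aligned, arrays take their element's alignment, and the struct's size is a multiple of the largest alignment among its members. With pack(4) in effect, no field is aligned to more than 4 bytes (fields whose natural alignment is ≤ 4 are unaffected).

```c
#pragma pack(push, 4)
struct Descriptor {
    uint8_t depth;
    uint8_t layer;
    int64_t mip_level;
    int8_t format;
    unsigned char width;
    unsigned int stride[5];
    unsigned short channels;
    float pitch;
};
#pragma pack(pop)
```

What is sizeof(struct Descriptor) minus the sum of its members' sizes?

6

@0: depth [1B, align 1] → 1
@1: layer [1B, align 1] → 2
+2 pad (align 4)
@4: mip_level [8B, align 4] → 12
@12: format [1B, align 1] → 13
@13: width [1B, align 1] → 14
+2 pad (align 4)
@16: stride [20B, align 4] → 36
@36: channels [2B, align 2] → 38
+2 pad (align 4)
@40: pitch [4B, align 4] → 44
size 44, align 4
data bytes 38, size 44 → padding 6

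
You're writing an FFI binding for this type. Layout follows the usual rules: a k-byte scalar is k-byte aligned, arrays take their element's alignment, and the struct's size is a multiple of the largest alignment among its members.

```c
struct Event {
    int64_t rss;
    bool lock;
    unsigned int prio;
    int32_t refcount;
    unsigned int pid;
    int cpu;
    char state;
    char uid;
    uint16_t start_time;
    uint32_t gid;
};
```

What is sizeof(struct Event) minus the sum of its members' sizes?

7

@0: rss [8B, align 8] → 8
@8: lock [1B, align 1] → 9
+3 pad (align 4)
@12: prio [4B, align 4] → 16
@16: refcount [4B, align 4] → 20
@20: pid [4B, align 4] → 24
@24: cpu [4B, align 4] → 28
@28: state [1B, align 1] → 29
@29: uid [1B, align 1] → 30
@30: start_time [2B, align 2] → 32
@32: gid [4B, align 4] → 36
+4 tail pad (align 8)
size 40, align 8
data bytes 33, size 40 → padding 7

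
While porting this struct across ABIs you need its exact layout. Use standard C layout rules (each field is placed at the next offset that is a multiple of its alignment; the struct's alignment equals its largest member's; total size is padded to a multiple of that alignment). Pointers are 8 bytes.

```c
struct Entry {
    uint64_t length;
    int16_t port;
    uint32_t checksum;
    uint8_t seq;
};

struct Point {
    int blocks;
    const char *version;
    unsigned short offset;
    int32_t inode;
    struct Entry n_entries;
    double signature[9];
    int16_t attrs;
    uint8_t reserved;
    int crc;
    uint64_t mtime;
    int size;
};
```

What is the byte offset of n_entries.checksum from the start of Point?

36

Entry: 0..8  length  (8B, 8-aligned); 8..10  port  (2B, 2-aligned); 10..12  -- padding (2B); 12..16  checksum  (4B, 4-aligned); 16..17  seq  (1B, 1-aligned); 17..24  -- tail padding (7B); sizeof = 24, alignof = 8
0..4  blocks  (4B, 4-aligned)
4..8  -- padding (4B)
8..16  version  (8B, 8-aligned)
16..18  offset  (2B, 2-aligned)
18..20  -- padding (2B)
20..24  inode  (4B, 4-aligned)
24..48  n_entries  (24B, 8-aligned)
within Entry: checksum at 12
24 + 12 = 36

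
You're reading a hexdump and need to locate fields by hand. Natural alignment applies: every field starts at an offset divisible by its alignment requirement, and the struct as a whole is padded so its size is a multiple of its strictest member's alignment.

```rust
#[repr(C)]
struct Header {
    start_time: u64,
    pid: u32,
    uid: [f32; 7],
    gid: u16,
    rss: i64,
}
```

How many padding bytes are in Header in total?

6

0..8  start_time  (8B, 8-aligned)
8..12  pid  (4B, 4-aligned)
12..40  uid  (28B, 4-aligned)
40..42  gid  (2B, 2-aligned)
42..48  -- padding (6B)
48..56  rss  (8B, 8-aligned)
sizeof = 56, alignof = 8
data bytes 50, size 56 → padding 6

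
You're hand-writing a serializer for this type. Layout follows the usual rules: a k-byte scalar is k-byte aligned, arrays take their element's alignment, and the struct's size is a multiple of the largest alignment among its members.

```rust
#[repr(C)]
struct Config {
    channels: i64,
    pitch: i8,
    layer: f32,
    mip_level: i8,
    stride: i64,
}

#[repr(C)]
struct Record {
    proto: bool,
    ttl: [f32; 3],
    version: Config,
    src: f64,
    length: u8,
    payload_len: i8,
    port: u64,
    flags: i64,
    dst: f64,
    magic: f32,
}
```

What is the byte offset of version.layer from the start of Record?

Config: 0..8  channels  (8B, 8-aligned); 8..9  pitch  (1B, 1-aligned); 9..12  -- padding (3B); 12..16  layer  (4B, 4-aligned); 16..17  mip_level  (1B, 1-aligned); 17..24  -- padding (7B); 24..32  stride  (8B, 8-aligned); sizeof = 32, alignof = 8
0..1  proto  (1B, 1-aligned)
1..4  -- padding (3B)
4..16  ttl  (12B, 4-aligned)
16..48  version  (32B, 8-aligned)
within Config: layer at 12
16 + 12 = 28

28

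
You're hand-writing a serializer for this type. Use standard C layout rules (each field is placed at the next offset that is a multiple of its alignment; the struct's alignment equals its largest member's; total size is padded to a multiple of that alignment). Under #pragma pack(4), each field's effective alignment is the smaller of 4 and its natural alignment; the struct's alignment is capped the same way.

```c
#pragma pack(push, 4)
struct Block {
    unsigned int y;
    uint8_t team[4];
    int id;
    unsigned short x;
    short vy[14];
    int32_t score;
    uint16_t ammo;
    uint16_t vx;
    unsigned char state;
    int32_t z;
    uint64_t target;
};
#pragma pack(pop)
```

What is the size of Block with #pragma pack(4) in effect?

@0: y [4B, align 4] → 4
@4: team [4B, align 1] → 8
@8: id [4B, align 4] → 12
@12: x [2B, align 2] → 14
@14: vy [28B, align 2] → 42
+2 pad (align 4)
@44: score [4B, align 4] → 48
@48: ammo [2B, align 2] → 50
@50: vx [2B, align 2] → 52
@52: state [1B, align 1] → 53
+3 pad (align 4)
@56: z [4B, align 4] → 60
@60: target [8B, align 4] → 68
size 68, align 4

68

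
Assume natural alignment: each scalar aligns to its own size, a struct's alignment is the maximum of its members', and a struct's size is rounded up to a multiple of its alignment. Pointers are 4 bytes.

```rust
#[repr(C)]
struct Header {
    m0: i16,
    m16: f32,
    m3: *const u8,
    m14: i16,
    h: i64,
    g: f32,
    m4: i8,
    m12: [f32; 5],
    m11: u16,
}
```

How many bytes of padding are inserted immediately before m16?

2

@0: m0 [2B, align 2] → 2
+2 pad (align 4)
@4: m16 [4B, align 4] → 8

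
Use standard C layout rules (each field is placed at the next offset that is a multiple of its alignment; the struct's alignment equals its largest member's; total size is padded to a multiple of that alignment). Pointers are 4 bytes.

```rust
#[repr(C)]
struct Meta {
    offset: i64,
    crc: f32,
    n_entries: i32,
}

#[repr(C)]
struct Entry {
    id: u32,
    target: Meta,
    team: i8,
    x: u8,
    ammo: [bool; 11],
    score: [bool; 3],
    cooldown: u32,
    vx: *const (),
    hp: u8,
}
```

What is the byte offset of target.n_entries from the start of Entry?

20

Meta: 0..8  offset  (8B, 8-aligned); 8..12  crc  (4B, 4-aligned); 12..16  n_entries  (4B, 4-aligned); sizeof = 16, alignof = 8
0..4  id  (4B, 4-aligned)
4..8  -- padding (4B)
8..24  target  (16B, 8-aligned)
within Meta: n_entries at 12
8 + 12 = 20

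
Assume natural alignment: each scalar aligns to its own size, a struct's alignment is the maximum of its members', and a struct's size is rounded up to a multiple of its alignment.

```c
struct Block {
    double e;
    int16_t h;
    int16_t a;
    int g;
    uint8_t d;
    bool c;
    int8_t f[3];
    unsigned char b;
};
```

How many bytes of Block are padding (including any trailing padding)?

2

e at 0 (size 8, align 8) → ends 8
h at 8 (size 2, align 2) → ends 10
a at 10 (size 2, align 2) → ends 12
g at 12 (size 4, align 4) → ends 16
d at 16 (size 1, align 1) → ends 17
c at 17 (size 1, align 1) → ends 18
f at 18 (size 3, align 1) → ends 21
b at 21 (size 1, align 1) → ends 22
tail pad 2 to reach multiple of 8
total 24 bytes, alignment 8
data bytes 22, size 24 → padding 2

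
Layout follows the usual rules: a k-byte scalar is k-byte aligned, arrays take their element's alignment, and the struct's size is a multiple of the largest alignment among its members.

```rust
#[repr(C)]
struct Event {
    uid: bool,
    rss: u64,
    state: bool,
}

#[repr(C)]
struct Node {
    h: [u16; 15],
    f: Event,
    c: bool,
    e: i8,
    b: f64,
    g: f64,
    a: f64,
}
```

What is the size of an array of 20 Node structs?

1760

Event: @0: uid [1B, align 1] → 1; +7 pad (align 8); @8: rss [8B, align 8] → 16; @16: state [1B, align 1] → 17; +7 tail pad (align 8); size 24, align 8
@0: h [30B, align 2] → 30
+2 pad (align 8)
@32: f [24B, align 8] → 56
@56: c [1B, align 1] → 57
@57: e [1B, align 1] → 58
+6 pad (align 8)
@64: b [8B, align 8] → 72
@72: g [8B, align 8] → 80
@80: a [8B, align 8] → 88
size 88, align 8
array of 20: 20 × 88 = 1760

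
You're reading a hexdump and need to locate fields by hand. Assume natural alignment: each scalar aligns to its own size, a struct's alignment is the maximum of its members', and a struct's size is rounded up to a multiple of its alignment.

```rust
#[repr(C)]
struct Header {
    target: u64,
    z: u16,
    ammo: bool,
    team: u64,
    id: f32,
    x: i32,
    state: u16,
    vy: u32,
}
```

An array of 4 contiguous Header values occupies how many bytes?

0..8  target  (8B, 8-aligned)
8..10  z  (2B, 2-aligned)
10..11  ammo  (1B, 1-aligned)
11..16  -- padding (5B)
16..24  team  (8B, 8-aligned)
24..28  id  (4B, 4-aligned)
28..32  x  (4B, 4-aligned)
32..34  state  (2B, 2-aligned)
34..36  -- padding (2B)
36..40  vy  (4B, 4-aligned)
sizeof = 40, alignof = 8
array of 4: 4 × 40 = 160

160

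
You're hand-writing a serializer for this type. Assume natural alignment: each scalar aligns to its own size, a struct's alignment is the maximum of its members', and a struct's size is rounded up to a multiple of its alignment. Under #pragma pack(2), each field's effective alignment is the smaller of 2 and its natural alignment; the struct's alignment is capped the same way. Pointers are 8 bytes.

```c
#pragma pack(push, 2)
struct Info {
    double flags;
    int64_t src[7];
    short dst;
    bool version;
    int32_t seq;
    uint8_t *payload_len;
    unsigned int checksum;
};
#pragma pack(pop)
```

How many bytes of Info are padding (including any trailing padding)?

0..8  flags  (8B, 2-aligned)
8..64  src  (56B, 2-aligned)
64..66  dst  (2B, 2-aligned)
66..67  version  (1B, 1-aligned)
67..68  -- padding (1B)
68..72  seq  (4B, 2-aligned)
72..80  payload_len  (8B, 2-aligned)
80..84  checksum  (4B, 2-aligned)
sizeof = 84, alignof = 2
data bytes 83, size 84 → padding 1

1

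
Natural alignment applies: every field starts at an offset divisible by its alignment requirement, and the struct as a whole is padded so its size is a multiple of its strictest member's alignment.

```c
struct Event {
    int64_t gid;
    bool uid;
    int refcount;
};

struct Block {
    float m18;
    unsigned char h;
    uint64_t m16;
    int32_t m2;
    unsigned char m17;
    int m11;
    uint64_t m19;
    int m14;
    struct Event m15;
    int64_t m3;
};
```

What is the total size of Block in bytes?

Event: 0..8  gid  (8B, 8-aligned); 8..9  uid  (1B, 1-aligned); 9..12  -- padding (3B); 12..16  refcount  (4B, 4-aligned); sizeof = 16, alignof = 8
0..4  m18  (4B, 4-aligned)
4..5  h  (1B, 1-aligned)
5..8  -- padding (3B)
8..16  m16  (8B, 8-aligned)
16..20  m2  (4B, 4-aligned)
20..21  m17  (1B, 1-aligned)
21..24  -- padding (3B)
24..28  m11  (4B, 4-aligned)
28..32  -- padding (4B)
32..40  m19  (8B, 8-aligned)
40..44  m14  (4B, 4-aligned)
44..48  -- padding (4B)
48..64  m15  (16B, 8-aligned)
64..72  m3  (8B, 8-aligned)
sizeof = 72, alignof = 8

72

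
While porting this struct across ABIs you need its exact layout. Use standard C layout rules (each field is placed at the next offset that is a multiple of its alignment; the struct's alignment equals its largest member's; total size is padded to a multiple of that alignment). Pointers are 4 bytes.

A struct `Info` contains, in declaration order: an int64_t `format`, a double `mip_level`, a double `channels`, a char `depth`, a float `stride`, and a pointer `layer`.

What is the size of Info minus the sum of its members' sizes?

7

@0: format [8B, align 8] → 8
@8: mip_level [8B, align 8] → 16
@16: channels [8B, align 8] → 24
@24: depth [1B, align 1] → 25
+3 pad (align 4)
@28: stride [4B, align 4] → 32
@32: layer [4B, align 4] → 36
+4 tail pad (align 8)
size 40, align 8
data bytes 33, size 40 → padding 7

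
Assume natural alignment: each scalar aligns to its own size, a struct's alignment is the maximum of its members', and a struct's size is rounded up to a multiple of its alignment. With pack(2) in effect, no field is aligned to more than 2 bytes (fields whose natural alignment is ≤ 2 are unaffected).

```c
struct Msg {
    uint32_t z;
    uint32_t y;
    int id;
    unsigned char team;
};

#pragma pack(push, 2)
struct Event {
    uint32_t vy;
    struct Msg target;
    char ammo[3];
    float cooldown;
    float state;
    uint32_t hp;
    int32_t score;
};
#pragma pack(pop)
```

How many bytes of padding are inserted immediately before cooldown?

1

Msg: 0..4  z  (4B, 4-aligned); 4..8  y  (4B, 4-aligned); 8..12  id  (4B, 4-aligned); 12..13  team  (1B, 1-aligned); 13..16  -- tail padding (3B); sizeof = 16, alignof = 4
0..4  vy  (4B, 2-aligned)
4..20  target  (16B, 2-aligned)
20..23  ammo  (3B, 1-aligned)
23..24  -- padding (1B)
24..28  cooldown  (4B, 2-aligned)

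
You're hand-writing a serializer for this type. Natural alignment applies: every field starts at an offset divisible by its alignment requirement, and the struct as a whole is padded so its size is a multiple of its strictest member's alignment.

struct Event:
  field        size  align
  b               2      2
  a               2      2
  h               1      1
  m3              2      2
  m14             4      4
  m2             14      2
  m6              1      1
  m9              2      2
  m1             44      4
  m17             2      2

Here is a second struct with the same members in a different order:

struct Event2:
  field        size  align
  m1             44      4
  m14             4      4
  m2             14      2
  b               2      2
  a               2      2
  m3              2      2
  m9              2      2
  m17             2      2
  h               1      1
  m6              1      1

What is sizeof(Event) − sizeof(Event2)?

0..2  b  (2B, 2-aligned)
2..4  a  (2B, 2-aligned)
4..5  h  (1B, 1-aligned)
5..6  -- padding (1B)
6..8  m3  (2B, 2-aligned)
8..12  m14  (4B, 4-aligned)
12..26  m2  (14B, 2-aligned)
26..27  m6  (1B, 1-aligned)
27..28  -- padding (1B)
28..30  m9  (2B, 2-aligned)
30..32  -- padding (2B)
32..76  m1  (44B, 4-aligned)
76..78  m17  (2B, 2-aligned)
78..80  -- tail padding (2B)
sizeof = 80, alignof = 4
— Event2 —
0..44  m1  (44B, 4-aligned)
44..48  m14  (4B, 4-aligned)
48..62  m2  (14B, 2-aligned)
62..64  b  (2B, 2-aligned)
64..66  a  (2B, 2-aligned)
66..68  m3  (2B, 2-aligned)
68..70  m9  (2B, 2-aligned)
70..72  m17  (2B, 2-aligned)
72..73  h  (1B, 1-aligned)
73..74  m6  (1B, 1-aligned)
74..76  -- tail padding (2B)
sizeof = 76, alignof = 4
80 − 76 = 4

4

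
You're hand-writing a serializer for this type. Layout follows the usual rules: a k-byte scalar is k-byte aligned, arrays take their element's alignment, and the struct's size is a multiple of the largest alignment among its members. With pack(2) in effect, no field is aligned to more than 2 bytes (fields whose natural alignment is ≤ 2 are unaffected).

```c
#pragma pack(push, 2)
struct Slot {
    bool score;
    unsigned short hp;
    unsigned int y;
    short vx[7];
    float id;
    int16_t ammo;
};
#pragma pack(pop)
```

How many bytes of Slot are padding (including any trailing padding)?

1

score at 0 (size 1, align 1) → ends 1
pad 1 to align 2 for hp
hp at 2 (size 2, align 2) → ends 4
y at 4 (size 4, align 2) → ends 8
vx at 8 (size 14, align 2) → ends 22
id at 22 (size 4, align 2) → ends 26
ammo at 26 (size 2, align 2) → ends 28
total 28 bytes, alignment 2
data bytes 27, size 28 → padding 1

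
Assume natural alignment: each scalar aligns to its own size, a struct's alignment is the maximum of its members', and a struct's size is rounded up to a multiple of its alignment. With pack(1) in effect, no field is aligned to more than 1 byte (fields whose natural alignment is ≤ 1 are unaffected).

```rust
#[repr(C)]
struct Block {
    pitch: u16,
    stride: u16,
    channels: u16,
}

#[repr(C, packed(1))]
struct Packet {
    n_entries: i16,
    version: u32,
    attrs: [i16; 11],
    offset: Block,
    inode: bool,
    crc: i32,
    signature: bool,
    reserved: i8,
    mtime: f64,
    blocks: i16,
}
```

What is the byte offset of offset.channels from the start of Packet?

32

Block: @0: pitch [2B, align 2] → 2; @2: stride [2B, align 2] → 4; @4: channels [2B, align 2] → 6; size 6, align 2
@0: n_entries [2B, align 1] → 2
@2: version [4B, align 1] → 6
@6: attrs [22B, align 1] → 28
@28: offset [6B, align 1] → 34
within Block: channels at 4
28 + 4 = 32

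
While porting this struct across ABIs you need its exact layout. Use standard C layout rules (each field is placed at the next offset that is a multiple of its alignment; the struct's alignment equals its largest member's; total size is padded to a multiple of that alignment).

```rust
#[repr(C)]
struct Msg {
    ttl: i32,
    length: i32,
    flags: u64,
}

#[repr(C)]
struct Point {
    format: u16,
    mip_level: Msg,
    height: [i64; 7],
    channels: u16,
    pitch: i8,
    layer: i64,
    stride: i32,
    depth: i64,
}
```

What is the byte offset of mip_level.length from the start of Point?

Msg: 0..4  ttl  (4B, 4-aligned); 4..8  length  (4B, 4-aligned); 8..16  flags  (8B, 8-aligned); sizeof = 16, alignof = 8
0..2  format  (2B, 2-aligned)
2..8  -- padding (6B)
8..24  mip_level  (16B, 8-aligned)
within Msg: length at 4
8 + 4 = 12

12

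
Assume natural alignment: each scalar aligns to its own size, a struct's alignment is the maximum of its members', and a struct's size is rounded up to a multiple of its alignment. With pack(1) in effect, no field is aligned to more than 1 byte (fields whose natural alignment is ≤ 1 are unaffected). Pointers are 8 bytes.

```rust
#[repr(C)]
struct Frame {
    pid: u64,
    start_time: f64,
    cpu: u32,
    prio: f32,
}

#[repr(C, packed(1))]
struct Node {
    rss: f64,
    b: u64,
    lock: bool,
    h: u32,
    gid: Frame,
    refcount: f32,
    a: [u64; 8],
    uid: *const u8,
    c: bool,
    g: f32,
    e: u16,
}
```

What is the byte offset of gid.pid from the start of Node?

Frame: pid at 0 (size 8, align 8) → ends 8; start_time at 8 (size 8, align 8) → ends 16; cpu at 16 (size 4, align 4) → ends 20; prio at 20 (size 4, align 4) → ends 24; total 24 bytes, alignment 8
rss at 0 (size 8, align 1) → ends 8
b at 8 (size 8, align 1) → ends 16
lock at 16 (size 1, align 1) → ends 17
h at 17 (size 4, align 1) → ends 21
gid at 21 (size 24, align 1) → ends 45
within Frame: pid at 0
21 + 0 = 21

21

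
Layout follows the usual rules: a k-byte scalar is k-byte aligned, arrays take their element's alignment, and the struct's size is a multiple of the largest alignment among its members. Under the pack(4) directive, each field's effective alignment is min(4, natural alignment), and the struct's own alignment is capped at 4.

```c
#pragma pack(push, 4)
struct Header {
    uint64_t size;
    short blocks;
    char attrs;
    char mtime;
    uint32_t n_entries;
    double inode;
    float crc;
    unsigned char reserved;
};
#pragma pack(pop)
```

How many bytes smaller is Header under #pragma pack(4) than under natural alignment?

natural layout:
  0..8  size  (8B, 8-aligned)
  8..10  blocks  (2B, 2-aligned)
  10..11  attrs  (1B, 1-aligned)
  11..12  mtime  (1B, 1-aligned)
  12..16  n_entries  (4B, 4-aligned)
  16..24  inode  (8B, 8-aligned)
  24..28  crc  (4B, 4-aligned)
  28..29  reserved  (1B, 1-aligned)
  29..32  -- tail padding (3B)
  sizeof = 32, alignof = 8
packed(4) layout:
  0..8  size  (8B, 4-aligned)
  8..10  blocks  (2B, 2-aligned)
  10..11  attrs  (1B, 1-aligned)
  11..12  mtime  (1B, 1-aligned)
  12..16  n_entries  (4B, 4-aligned)
  16..24  inode  (8B, 4-aligned)
  24..28  crc  (4B, 4-aligned)
  28..29  reserved  (1B, 1-aligned)
  29..32  -- tail padding (3B)
  sizeof = 32, alignof = 4
32 − 32 = 0

0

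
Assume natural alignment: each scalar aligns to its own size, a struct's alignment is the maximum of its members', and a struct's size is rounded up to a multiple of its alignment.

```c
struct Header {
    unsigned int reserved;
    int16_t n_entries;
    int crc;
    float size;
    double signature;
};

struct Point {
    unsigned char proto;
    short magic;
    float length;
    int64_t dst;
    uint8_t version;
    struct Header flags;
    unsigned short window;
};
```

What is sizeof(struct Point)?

56 bytes

Header: @0: reserved [4B, align 4] → 4; @4: n_entries [2B, align 2] → 6; +2 pad (align 4); @8: crc [4B, align 4] → 12; @12: size [4B, align 4] → 16; @16: signature [8B, align 8] → 24; size 24, align 8
@0: proto [1B, align 1] → 1
+1 pad (align 2)
@2: magic [2B, align 2] → 4
@4: length [4B, align 4] → 8
@8: dst [8B, align 8] → 16
@16: version [1B, align 1] → 17
+7 pad (align 8)
@24: flags [24B, align 8] → 48
@48: window [2B, align 2] → 50
+6 tail pad (align 8)
size 56, align 8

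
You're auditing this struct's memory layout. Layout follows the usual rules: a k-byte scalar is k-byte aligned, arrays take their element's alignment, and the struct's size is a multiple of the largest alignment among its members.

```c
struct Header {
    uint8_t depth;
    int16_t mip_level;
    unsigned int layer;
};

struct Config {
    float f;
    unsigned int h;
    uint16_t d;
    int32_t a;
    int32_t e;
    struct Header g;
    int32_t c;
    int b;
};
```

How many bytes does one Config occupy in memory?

Header: depth at 0 (size 1, align 1) → ends 1; pad 1 to align 2 for mip_level; mip_level at 2 (size 2, align 2) → ends 4; layer at 4 (size 4, align 4) → ends 8; total 8 bytes, alignment 4
f at 0 (size 4, align 4) → ends 4
h at 4 (size 4, align 4) → ends 8
d at 8 (size 2, align 2) → ends 10
pad 2 to align 4 for a
a at 12 (size 4, align 4) → ends 16
e at 16 (size 4, align 4) → ends 20
g at 20 (size 8, align 4) → ends 28
c at 28 (size 4, align 4) → ends 32
b at 32 (size 4, align 4) → ends 36
total 36 bytes, alignment 4

36 bytes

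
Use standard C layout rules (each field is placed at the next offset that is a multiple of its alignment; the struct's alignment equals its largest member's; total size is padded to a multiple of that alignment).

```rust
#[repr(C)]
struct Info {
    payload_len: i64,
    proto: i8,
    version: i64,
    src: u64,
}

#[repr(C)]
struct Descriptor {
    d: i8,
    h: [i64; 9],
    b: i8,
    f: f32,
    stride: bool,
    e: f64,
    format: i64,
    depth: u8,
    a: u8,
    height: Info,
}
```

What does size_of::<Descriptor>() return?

152

Info: @0: payload_len [8B, align 8] → 8; @8: proto [1B, align 1] → 9; +7 pad (align 8); @16: version [8B, align 8] → 24; @24: src [8B, align 8] → 32; size 32, align 8
@0: d [1B, align 1] → 1
+7 pad (align 8)
@8: h [72B, align 8] → 80
@80: b [1B, align 1] → 81
+3 pad (align 4)
@84: f [4B, align 4] → 88
@88: stride [1B, align 1] → 89
+7 pad (align 8)
@96: e [8B, align 8] → 104
@104: format [8B, align 8] → 112
@112: depth [1B, align 1] → 113
@113: a [1B, align 1] → 114
+6 pad (align 8)
@120: height [32B, align 8] → 152
size 152, align 8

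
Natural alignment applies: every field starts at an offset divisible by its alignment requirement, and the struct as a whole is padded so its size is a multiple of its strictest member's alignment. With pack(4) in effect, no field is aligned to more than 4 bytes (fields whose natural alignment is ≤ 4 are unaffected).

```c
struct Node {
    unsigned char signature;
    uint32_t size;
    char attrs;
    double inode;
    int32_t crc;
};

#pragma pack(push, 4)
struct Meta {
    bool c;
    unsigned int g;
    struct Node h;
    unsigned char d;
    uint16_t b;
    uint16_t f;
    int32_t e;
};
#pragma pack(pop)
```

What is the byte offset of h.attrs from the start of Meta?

16

Node: @0: signature [1B, align 1] → 1; +3 pad (align 4); @4: size [4B, align 4] → 8; @8: attrs [1B, align 1] → 9; +7 pad (align 8); @16: inode [8B, align 8] → 24; @24: crc [4B, align 4] → 28; +4 tail pad (align 8); size 32, align 8
@0: c [1B, align 1] → 1
+3 pad (align 4)
@4: g [4B, align 4] → 8
@8: h [32B, align 4] → 40
within Node: attrs at 8
8 + 8 = 16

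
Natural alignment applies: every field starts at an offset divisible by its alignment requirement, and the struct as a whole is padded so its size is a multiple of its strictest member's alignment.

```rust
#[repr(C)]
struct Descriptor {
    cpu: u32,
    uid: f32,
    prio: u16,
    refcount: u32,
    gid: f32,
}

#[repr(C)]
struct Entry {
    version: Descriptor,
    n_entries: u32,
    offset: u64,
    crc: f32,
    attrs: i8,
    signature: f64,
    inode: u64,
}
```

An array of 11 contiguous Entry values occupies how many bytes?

616

Descriptor: @0: cpu [4B, align 4] → 4; @4: uid [4B, align 4] → 8; @8: prio [2B, align 2] → 10; +2 pad (align 4); @12: refcount [4B, align 4] → 16; @16: gid [4B, align 4] → 20; size 20, align 4
@0: version [20B, align 4] → 20
@20: n_entries [4B, align 4] → 24
@24: offset [8B, align 8] → 32
@32: crc [4B, align 4] → 36
@36: attrs [1B, align 1] → 37
+3 pad (align 8)
@40: signature [8B, align 8] → 48
@48: inode [8B, align 8] → 56
size 56, align 8
array of 11: 11 × 56 = 616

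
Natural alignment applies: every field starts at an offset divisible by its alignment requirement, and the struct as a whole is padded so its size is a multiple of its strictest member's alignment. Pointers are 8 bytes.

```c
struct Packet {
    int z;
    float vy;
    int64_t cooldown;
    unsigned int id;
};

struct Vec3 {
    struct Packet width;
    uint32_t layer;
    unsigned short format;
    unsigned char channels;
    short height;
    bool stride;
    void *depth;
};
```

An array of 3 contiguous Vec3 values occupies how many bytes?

Packet: @0: z [4B, align 4] → 4; @4: vy [4B, align 4] → 8; @8: cooldown [8B, align 8] → 16; @16: id [4B, align 4] → 20; +4 tail pad (align 8); size 24, align 8
@0: width [24B, align 8] → 24
@24: layer [4B, align 4] → 28
@28: format [2B, align 2] → 30
@30: channels [1B, align 1] → 31
+1 pad (align 2)
@32: height [2B, align 2] → 34
@34: stride [1B, align 1] → 35
+5 pad (align 8)
@40: depth [8B, align 8] → 48
size 48, align 8
array of 3: 3 × 48 = 144

144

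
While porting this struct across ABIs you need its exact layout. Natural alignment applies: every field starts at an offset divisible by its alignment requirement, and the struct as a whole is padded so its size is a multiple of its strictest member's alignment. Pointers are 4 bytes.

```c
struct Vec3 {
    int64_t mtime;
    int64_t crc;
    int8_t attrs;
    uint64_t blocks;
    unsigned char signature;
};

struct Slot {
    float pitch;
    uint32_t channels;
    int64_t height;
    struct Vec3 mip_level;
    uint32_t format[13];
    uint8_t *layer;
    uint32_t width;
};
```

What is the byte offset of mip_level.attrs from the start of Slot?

32

Vec3: mtime at 0 (size 8, align 8) → ends 8; crc at 8 (size 8, align 8) → ends 16; attrs at 16 (size 1, align 1) → ends 17; pad 7 to align 8 for blocks; blocks at 24 (size 8, align 8) → ends 32; signature at 32 (size 1, align 1) → ends 33; tail pad 7 to reach multiple of 8; total 40 bytes, alignment 8
pitch at 0 (size 4, align 4) → ends 4
channels at 4 (size 4, align 4) → ends 8
height at 8 (size 8, align 8) → ends 16
mip_level at 16 (size 40, align 8) → ends 56
within Vec3: attrs at 16
16 + 16 = 32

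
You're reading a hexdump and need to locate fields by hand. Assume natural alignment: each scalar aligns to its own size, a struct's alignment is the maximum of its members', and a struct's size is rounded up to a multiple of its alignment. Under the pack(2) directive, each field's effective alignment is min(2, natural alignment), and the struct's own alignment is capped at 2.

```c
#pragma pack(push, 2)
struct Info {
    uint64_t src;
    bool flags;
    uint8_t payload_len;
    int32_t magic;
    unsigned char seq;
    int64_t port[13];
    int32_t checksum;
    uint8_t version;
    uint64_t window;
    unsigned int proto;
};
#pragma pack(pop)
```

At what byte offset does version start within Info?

124

@0: src [8B, align 2] → 8
@8: flags [1B, align 1] → 9
@9: payload_len [1B, align 1] → 10
@10: magic [4B, align 2] → 14
@14: seq [1B, align 1] → 15
+1 pad (align 2)
@16: port [104B, align 2] → 120
@120: checksum [4B, align 2] → 124
@124: version [1B, align 1] → 125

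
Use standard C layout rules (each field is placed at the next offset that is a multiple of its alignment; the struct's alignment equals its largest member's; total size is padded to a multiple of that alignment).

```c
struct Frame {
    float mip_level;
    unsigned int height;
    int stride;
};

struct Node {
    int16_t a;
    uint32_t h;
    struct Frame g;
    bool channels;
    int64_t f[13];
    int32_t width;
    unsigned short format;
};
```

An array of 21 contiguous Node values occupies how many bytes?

2856

Frame: mip_level at 0 (size 4, align 4) → ends 4; height at 4 (size 4, align 4) → ends 8; stride at 8 (size 4, align 4) → ends 12; total 12 bytes, alignment 4
a at 0 (size 2, align 2) → ends 2
pad 2 to align 4 for h
h at 4 (size 4, align 4) → ends 8
g at 8 (size 12, align 4) → ends 20
channels at 20 (size 1, align 1) → ends 21
pad 3 to align 8 for f
f at 24 (size 104, align 8) → ends 128
width at 128 (size 4, align 4) → ends 132
format at 132 (size 2, align 2) → ends 134
tail pad 2 to reach multiple of 8
total 136 bytes, alignment 8
array of 21: 21 × 136 = 2856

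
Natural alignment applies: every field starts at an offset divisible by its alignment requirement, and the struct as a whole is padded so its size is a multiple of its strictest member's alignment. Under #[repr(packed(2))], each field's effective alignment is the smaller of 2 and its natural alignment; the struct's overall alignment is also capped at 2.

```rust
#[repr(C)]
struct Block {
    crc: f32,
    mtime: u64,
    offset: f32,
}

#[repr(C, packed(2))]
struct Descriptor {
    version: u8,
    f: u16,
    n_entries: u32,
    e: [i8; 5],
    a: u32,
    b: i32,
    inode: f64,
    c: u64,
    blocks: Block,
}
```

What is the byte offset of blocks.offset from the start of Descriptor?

54

Block: 0..4  crc  (4B, 4-aligned); 4..8  -- padding (4B); 8..16  mtime  (8B, 8-aligned); 16..20  offset  (4B, 4-aligned); 20..24  -- tail padding (4B); sizeof = 24, alignof = 8
0..1  version  (1B, 1-aligned)
1..2  -- padding (1B)
2..4  f  (2B, 2-aligned)
4..8  n_entries  (4B, 2-aligned)
8..13  e  (5B, 1-aligned)
13..14  -- padding (1B)
14..18  a  (4B, 2-aligned)
18..22  b  (4B, 2-aligned)
22..30  inode  (8B, 2-aligned)
30..38  c  (8B, 2-aligned)
38..62  blocks  (24B, 2-aligned)
within Block: offset at 16
38 + 16 = 54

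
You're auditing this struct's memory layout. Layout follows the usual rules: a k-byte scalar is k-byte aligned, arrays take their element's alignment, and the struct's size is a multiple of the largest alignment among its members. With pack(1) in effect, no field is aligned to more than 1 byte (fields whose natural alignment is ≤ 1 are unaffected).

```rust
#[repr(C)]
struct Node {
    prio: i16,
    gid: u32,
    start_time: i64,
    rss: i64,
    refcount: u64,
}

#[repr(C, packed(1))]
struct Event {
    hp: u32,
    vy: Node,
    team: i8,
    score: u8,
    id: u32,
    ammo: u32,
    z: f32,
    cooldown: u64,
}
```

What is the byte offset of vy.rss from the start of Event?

20

Node: 0..2  prio  (2B, 2-aligned); 2..4  -- padding (2B); 4..8  gid  (4B, 4-aligned); 8..16  start_time  (8B, 8-aligned); 16..24  rss  (8B, 8-aligned); 24..32  refcount  (8B, 8-aligned); sizeof = 32, alignof = 8
0..4  hp  (4B, 1-aligned)
4..36  vy  (32B, 1-aligned)
within Node: rss at 16
4 + 16 = 20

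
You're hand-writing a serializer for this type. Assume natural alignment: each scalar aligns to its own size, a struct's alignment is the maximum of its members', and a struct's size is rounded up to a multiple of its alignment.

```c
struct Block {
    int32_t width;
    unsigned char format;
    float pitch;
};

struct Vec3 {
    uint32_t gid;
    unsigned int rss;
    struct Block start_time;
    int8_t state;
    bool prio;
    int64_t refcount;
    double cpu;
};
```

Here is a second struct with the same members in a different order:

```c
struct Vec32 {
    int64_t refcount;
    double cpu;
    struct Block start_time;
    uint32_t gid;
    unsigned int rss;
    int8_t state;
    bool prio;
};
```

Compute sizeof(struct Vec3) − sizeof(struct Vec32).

Block: width at 0 (size 4, align 4) → ends 4; format at 4 (size 1, align 1) → ends 5; pad 3 to align 4 for pitch; pitch at 8 (size 4, align 4) → ends 12; total 12 bytes, alignment 4
gid at 0 (size 4, align 4) → ends 4
rss at 4 (size 4, align 4) → ends 8
start_time at 8 (size 12, align 4) → ends 20
state at 20 (size 1, align 1) → ends 21
prio at 21 (size 1, align 1) → ends 22
pad 2 to align 8 for refcount
refcount at 24 (size 8, align 8) → ends 32
cpu at 32 (size 8, align 8) → ends 40
total 40 bytes, alignment 8
— Vec32 —
refcount at 0 (size 8, align 8) → ends 8
cpu at 8 (size 8, align 8) → ends 16
start_time at 16 (size 12, align 4) → ends 28
gid at 28 (size 4, align 4) → ends 32
rss at 32 (size 4, align 4) → ends 36
state at 36 (size 1, align 1) → ends 37
prio at 37 (size 1, align 1) → ends 38
tail pad 2 to reach multiple of 8
total 40 bytes, alignment 8
40 − 40 = 0

0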